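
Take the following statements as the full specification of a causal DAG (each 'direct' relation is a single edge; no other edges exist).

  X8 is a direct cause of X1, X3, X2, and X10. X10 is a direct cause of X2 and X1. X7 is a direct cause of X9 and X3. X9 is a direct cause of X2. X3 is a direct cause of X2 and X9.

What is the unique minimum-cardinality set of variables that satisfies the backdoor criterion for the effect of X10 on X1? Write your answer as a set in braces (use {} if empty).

{X8}

Variables eligible for adjustment (non-descendants of X10, excluding X10 and X1): {X3, X7, X8, X9}.
Backdoor paths from X10 to X1:
  P1: X10 <- X8 -> X1
The empty set is not sufficient: P1 (X10 <- X8 -> X1) has no collider blocking it and no conditioned non-collider, so it is open.
Try {X8}:
  P1: blocked at fork node X8 ∈ conditioning set.
{X8} contains no descendant of X10 and blocks every backdoor path.
No other singleton works — e.g. {X7} leaves P1 open — so {X8} is the unique smallest valid adjustment set.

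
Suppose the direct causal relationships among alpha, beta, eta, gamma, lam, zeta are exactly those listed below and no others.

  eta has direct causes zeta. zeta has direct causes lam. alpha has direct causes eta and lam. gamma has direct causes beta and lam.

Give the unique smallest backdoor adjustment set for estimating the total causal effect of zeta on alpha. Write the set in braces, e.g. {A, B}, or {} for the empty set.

{lam}

Variables eligible for adjustment (non-descendants of zeta, excluding zeta and alpha): {beta, gamma, lam}.
Backdoor paths from zeta to alpha:
  P1: zeta <- lam -> alpha
The empty set is not sufficient: P1 (zeta <- lam -> alpha) has no collider blocking it and no conditioned non-collider, so it is open.
Try {lam}:
  P1: blocked at fork node lam ∈ conditioning set.
{lam} contains no descendant of zeta and blocks every backdoor path.
No other singleton works — e.g. {beta} leaves P1 open — so {lam} is the unique smallest valid adjustment set.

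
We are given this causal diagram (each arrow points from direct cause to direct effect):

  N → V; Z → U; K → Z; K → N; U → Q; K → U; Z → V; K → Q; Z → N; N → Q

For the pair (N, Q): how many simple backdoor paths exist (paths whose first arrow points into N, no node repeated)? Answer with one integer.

7

A backdoor path from N to Q is any simple undirected path whose first edge points into N (i.e. leaves N via a parent).
Parents of N: {K, Z}.
Enumerating:
  P1: N <- K -> Z -> U -> Q
  P2: N <- K -> U -> Q
  P3: N <- K -> Q
  P4: N <- Z <- K -> U -> Q
  P5: N <- Z <- K -> Q
  P6: N <- Z -> U <- K -> Q
  P7: N <- Z -> U -> Q
That exhausts the simple backdoor paths. Count: 7.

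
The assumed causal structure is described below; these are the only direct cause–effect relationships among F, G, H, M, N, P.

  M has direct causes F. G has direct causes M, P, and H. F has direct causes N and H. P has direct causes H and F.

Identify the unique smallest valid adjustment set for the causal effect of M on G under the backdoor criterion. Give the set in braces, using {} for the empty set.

{F}

Variables eligible for adjustment (non-descendants of M, excluding M and G): {F, H, N, P}.
Backdoor paths from M to G:
  P1: M <- F <- H -> P -> G
  P2: M <- F <- H -> G
  P3: M <- F -> P <- H -> G
  P4: M <- F -> P -> G
The empty set is not sufficient: P1 (M <- F <- H -> P -> G) has no collider blocking it and no conditioned non-collider, so it is open.
Try {F}:
  P1: blocked at chain node F ∈ conditioning set.
  P2: blocked at chain node F ∈ conditioning set.
  P3: blocked at fork node F ∈ conditioning set.
  P4: blocked at fork node F ∈ conditioning set.
{F} contains no descendant of M and blocks every backdoor path.
No other singleton works — e.g. {N} leaves P1 open — so {F} is the unique smallest valid adjustment set.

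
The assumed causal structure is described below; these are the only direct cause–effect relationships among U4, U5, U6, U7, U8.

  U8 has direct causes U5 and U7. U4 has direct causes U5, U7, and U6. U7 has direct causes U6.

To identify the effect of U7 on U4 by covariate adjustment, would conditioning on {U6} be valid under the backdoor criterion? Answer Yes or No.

Yes

Backdoor paths from U7 to U4 (paths whose first edge points into U7):
  P1: U7 <- U6 -> U4
Condition 1 (no descendant of U7 in the set): holds — descendants of U7 are {U4, U8}; none are in {U6}.
Condition 2 (every backdoor path blocked by {U6}):
  P1: blocked at fork node U6 ∈ conditioning set.
{U6} satisfies the backdoor criterion.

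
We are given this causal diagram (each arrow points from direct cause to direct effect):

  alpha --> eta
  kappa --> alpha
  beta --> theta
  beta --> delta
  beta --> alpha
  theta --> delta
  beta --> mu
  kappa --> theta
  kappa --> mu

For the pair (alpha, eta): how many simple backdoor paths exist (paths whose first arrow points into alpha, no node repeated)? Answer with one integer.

0

A backdoor path from alpha to eta is any simple undirected path whose first edge points into alpha (i.e. leaves alpha via a parent).
Parents of alpha: {beta, kappa}.
No simple path from any parent of alpha reaches eta without revisiting alpha, so there are no backdoor paths.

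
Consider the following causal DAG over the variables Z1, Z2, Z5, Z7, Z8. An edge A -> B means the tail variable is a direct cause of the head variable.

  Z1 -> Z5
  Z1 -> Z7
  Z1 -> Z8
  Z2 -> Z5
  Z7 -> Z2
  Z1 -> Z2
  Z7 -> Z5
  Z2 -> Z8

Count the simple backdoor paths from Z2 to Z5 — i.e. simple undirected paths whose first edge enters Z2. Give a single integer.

4

A backdoor path from Z2 to Z5 is any simple undirected path whose first edge points into Z2 (i.e. leaves Z2 via a parent).
Parents of Z2: {Z1, Z7}.
Enumerating:
  P1: Z2 <- Z1 -> Z7 -> Z5
  P2: Z2 <- Z1 -> Z5
  P3: Z2 <- Z7 <- Z1 -> Z5
  P4: Z2 <- Z7 -> Z5
That exhausts the simple backdoor paths. Count: 4.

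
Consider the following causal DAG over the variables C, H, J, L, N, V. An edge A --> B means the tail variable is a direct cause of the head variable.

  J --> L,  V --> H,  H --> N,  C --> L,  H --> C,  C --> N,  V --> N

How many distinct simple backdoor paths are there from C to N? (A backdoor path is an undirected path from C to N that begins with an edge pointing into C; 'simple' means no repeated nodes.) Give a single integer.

2

A backdoor path from C to N is any simple undirected path whose first edge points into C (i.e. leaves C via a parent).
Parents of C: {H}.
Enumerating:
  P1: C <- H <- V -> N
  P2: C <- H -> N
That exhausts the simple backdoor paths. Count: 2.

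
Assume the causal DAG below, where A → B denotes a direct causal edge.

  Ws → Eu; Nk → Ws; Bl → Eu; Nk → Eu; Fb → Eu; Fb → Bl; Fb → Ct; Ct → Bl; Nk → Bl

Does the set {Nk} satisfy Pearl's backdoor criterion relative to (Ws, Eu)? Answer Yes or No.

Backdoor paths from Ws to Eu (paths whose first edge points into Ws):
  P1: Ws <- Nk -> Bl <- Fb -> Eu
  P2: Ws <- Nk -> Bl <- Ct <- Fb -> Eu
  P3: Ws <- Nk -> Bl -> Eu
  P4: Ws <- Nk -> Eu
Condition 1 (no descendant of Ws in the set): holds — descendants of Ws are {Eu}; none are in {Nk}.
Condition 2 (every backdoor path blocked by {Nk}):
  P1: blocked at fork node Nk ∈ conditioning set.
  P2: blocked at fork node Nk ∈ conditioning set.
  P3: blocked at fork node Nk ∈ conditioning set.
  P4: blocked at fork node Nk ∈ conditioning set.
{Nk} satisfies the backdoor criterion.

Yes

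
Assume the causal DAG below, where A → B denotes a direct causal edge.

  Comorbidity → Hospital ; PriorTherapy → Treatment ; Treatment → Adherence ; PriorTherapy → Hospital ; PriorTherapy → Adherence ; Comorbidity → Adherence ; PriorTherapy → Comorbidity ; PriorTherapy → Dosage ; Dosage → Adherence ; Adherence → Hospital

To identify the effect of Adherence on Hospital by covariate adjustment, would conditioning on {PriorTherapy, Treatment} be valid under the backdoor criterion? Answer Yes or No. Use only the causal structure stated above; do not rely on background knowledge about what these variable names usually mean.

Backdoor paths from Adherence to Hospital (paths whose first edge points into Adherence):
  P1: Adherence <- PriorTherapy -> Comorbidity -> Hospital
  P2: Adherence <- PriorTherapy -> Hospital
  P3: Adherence <- Dosage <- PriorTherapy -> Comorbidity -> Hospital
  P4: Adherence <- Dosage <- PriorTherapy -> Hospital
  P5: Adherence <- Treatment <- PriorTherapy -> Comorbidity -> Hospital
  P6: Adherence <- Treatment <- PriorTherapy -> Hospital
  P7: Adherence <- Comorbidity <- PriorTherapy -> Hospital
  P8: Adherence <- Comorbidity -> Hospital
Condition 1 (no descendant of Adherence in the set): holds — descendants of Adherence are {Hospital}; none are in {PriorTherapy, Treatment}.
Condition 2 (every backdoor path blocked by {PriorTherapy, Treatment}):
  P1: blocked at fork node PriorTherapy ∈ conditioning set.
  P2: blocked at fork node PriorTherapy ∈ conditioning set.
  P3: blocked at fork node PriorTherapy ∈ conditioning set.
  P4: blocked at fork node PriorTherapy ∈ conditioning set.
  P5: blocked at chain node Treatment ∈ conditioning set.
  P6: blocked at chain node Treatment ∈ conditioning set.
  P7: blocked at fork node PriorTherapy ∈ conditioning set.
  P8: open — no interior node is in the conditioning set.
{PriorTherapy, Treatment} does not satisfy the backdoor criterion.

No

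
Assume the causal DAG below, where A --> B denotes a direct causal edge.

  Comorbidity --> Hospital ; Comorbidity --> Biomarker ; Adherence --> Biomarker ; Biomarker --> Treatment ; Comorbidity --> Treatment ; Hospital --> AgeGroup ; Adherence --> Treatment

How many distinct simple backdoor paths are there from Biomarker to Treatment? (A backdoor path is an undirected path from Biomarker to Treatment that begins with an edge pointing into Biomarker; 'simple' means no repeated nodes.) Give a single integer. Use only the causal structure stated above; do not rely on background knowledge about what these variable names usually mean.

2

A backdoor path from Biomarker to Treatment is any simple undirected path whose first edge points into Biomarker (i.e. leaves Biomarker via a parent).
Parents of Biomarker: {Adherence, Comorbidity}.
Enumerating:
  P1: Biomarker <- Comorbidity -> Treatment
  P2: Biomarker <- Adherence -> Treatment
That exhausts the simple backdoor paths. Count: 2.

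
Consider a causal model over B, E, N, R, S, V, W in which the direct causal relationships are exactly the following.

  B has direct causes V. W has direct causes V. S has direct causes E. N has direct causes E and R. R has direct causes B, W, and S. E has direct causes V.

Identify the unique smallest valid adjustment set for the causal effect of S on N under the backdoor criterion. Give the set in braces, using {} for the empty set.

Variables eligible for adjustment (non-descendants of S, excluding S and N): {B, E, V, W}.
Backdoor paths from S to N:
  P1: S <- E <- V -> B -> R -> N
  P2: S <- E <- V -> W -> R -> N
  P3: S <- E -> N
The empty set is not sufficient: P1 (S <- E <- V -> B -> R -> N) has no collider blocking it and no conditioned non-collider, so it is open.
Try {E}:
  P1: blocked at chain node E ∈ conditioning set.
  P2: blocked at chain node E ∈ conditioning set.
  P3: blocked at fork node E ∈ conditioning set.
{E} contains no descendant of S and blocks every backdoor path.
No other singleton works — e.g. {V} leaves P3 open — so {E} is the unique smallest valid adjustment set.

{E}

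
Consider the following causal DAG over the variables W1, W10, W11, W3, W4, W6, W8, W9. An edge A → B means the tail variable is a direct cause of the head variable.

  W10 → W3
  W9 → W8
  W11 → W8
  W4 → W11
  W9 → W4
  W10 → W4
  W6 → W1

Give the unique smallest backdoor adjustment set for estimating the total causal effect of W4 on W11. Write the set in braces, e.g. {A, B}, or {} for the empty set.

Variables eligible for adjustment (non-descendants of W4, excluding W4 and W11): {W1, W10, W3, W6, W9}.
Backdoor paths from W4 to W11:
  P1: W4 <- W9 -> W8 <- W11
Each backdoor path contains an unconditioned collider, so every path is already blocked with the empty conditioning set:
  P1: blocked at collider W8 (neither it nor any descendant is in the conditioning set).
The empty set is therefore the unique smallest valid set.

{}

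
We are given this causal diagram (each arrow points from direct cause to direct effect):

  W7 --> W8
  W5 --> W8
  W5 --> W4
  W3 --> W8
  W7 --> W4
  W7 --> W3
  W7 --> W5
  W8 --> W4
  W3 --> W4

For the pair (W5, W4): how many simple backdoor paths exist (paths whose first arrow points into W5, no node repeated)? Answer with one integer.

5

A backdoor path from W5 to W4 is any simple undirected path whose first edge points into W5 (i.e. leaves W5 via a parent).
Parents of W5: {W7}.
Enumerating:
  P1: W5 <- W7 -> W3 -> W8 -> W4
  P2: W5 <- W7 -> W3 -> W4
  P3: W5 <- W7 -> W8 <- W3 -> W4
  P4: W5 <- W7 -> W8 -> W4
  P5: W5 <- W7 -> W4
That exhausts the simple backdoor paths. Count: 5.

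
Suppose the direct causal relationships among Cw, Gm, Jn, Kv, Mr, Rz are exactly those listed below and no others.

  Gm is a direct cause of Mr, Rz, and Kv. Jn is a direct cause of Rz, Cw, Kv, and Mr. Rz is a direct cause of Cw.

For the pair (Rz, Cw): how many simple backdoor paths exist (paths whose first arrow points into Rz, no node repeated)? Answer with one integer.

A backdoor path from Rz to Cw is any simple undirected path whose first edge points into Rz (i.e. leaves Rz via a parent).
Parents of Rz: {Gm, Jn}.
Enumerating:
  P1: Rz <- Gm -> Mr <- Jn -> Cw
  P2: Rz <- Gm -> Kv <- Jn -> Cw
  P3: Rz <- Jn -> Cw
That exhausts the simple backdoor paths. Count: 3.

3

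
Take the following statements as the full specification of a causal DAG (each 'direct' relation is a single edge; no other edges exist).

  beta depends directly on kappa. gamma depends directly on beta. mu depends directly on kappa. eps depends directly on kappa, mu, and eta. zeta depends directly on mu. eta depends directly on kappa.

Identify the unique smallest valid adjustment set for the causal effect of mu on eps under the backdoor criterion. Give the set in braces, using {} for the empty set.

Variables eligible for adjustment (non-descendants of mu, excluding mu and eps): {beta, eta, gamma, kappa}.
Backdoor paths from mu to eps:
  P1: mu <- kappa -> eta -> eps
  P2: mu <- kappa -> eps
The empty set is not sufficient: P1 (mu <- kappa -> eta -> eps) has no collider blocking it and no conditioned non-collider, so it is open.
Try {kappa}:
  P1: blocked at fork node kappa ∈ conditioning set.
  P2: blocked at fork node kappa ∈ conditioning set.
{kappa} contains no descendant of mu and blocks every backdoor path.
No other singleton works — e.g. {eta} leaves P2 open — so {kappa} is the unique smallest valid adjustment set.

{kappa}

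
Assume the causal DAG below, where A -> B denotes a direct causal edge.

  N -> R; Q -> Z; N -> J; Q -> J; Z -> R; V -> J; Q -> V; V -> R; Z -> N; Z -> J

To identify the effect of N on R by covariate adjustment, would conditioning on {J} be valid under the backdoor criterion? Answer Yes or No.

No

Backdoor paths from N to R (paths whose first edge points into N):
  P1: N <- Z <- Q -> V -> R
  P2: N <- Z <- Q -> J <- V -> R
  P3: N <- Z -> R
  P4: N <- Z -> J <- Q -> V -> R
  P5: N <- Z -> J <- V -> R
Condition 1 (no descendant of N in the set): FAILS — J is a descendant of N.
Condition 2 (every backdoor path blocked by {J}):
  P1: open — no interior node is in the conditioning set.
  P2: open — collider(s) J are conditioned on (or have a conditioned descendant) and no non-collider on the path is in the set.
  P3: open — no interior node is in the conditioning set.
  P4: open — collider(s) J are conditioned on (or have a conditioned descendant) and no non-collider on the path is in the set.
  P5: open — collider(s) J are conditioned on (or have a conditioned descendant) and no non-collider on the path is in the set.
{J} does not satisfy the backdoor criterion.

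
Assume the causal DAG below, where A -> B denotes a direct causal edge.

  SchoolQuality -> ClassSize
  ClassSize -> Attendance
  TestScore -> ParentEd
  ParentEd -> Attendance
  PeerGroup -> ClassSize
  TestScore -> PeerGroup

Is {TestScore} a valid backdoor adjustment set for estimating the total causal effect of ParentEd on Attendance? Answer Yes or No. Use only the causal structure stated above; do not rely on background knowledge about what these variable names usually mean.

Backdoor paths from ParentEd to Attendance (paths whose first edge points into ParentEd):
  P1: ParentEd <- TestScore -> PeerGroup -> ClassSize -> Attendance
Condition 1 (no descendant of ParentEd in the set): holds — descendants of ParentEd are {Attendance}; none are in {TestScore}.
Condition 2 (every backdoor path blocked by {TestScore}):
  P1: blocked at fork node TestScore ∈ conditioning set.
{TestScore} satisfies the backdoor criterion.

Yes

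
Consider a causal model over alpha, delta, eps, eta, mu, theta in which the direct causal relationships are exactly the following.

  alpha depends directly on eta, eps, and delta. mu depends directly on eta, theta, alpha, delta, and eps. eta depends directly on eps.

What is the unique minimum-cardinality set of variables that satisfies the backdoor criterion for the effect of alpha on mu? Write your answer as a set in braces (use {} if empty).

Variables eligible for adjustment (non-descendants of alpha, excluding alpha and mu): {delta, eps, eta, theta}.
Backdoor paths from alpha to mu:
  P1: alpha <- eps -> eta -> mu
  P2: alpha <- eps -> mu
  P3: alpha <- eta <- eps -> mu
  P4: alpha <- eta -> mu
  P5: alpha <- delta -> mu
The empty set is not sufficient: P1 (alpha <- eps -> eta -> mu) has no collider blocking it and no conditioned non-collider, so it is open.
Try {delta, eps, eta}:
  P1: blocked at fork node eps ∈ conditioning set.
  P2: blocked at fork node eps ∈ conditioning set.
  P3: blocked at chain node eta ∈ conditioning set.
  P4: blocked at fork node eta ∈ conditioning set.
  P5: blocked at fork node delta ∈ conditioning set.
{delta, eps, eta} contains no descendant of alpha and blocks every backdoor path.
Every element of {delta, eps, eta} is needed (dropping delta leaves P5 open; dropping eps leaves P2 open; dropping eta leaves P4 open), so no proper subset is valid.
Among all size-3 subsets of the eligible variables, only {delta, eps, eta} blocks every backdoor path, so it is the unique smallest valid adjustment set.

{delta, eps, eta}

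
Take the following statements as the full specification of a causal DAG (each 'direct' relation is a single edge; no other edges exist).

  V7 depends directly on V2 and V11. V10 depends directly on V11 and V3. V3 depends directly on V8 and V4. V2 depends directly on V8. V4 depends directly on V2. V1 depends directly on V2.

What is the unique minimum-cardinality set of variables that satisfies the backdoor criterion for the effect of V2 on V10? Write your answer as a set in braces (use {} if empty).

{V8}

Variables eligible for adjustment (non-descendants of V2, excluding V2 and V10): {V11, V8}.
Backdoor paths from V2 to V10:
  P1: V2 <- V8 -> V3 -> V10
The empty set is not sufficient: P1 (V2 <- V8 -> V3 -> V10) has no collider blocking it and no conditioned non-collider, so it is open.
Try {V8}:
  P1: blocked at fork node V8 ∈ conditioning set.
{V8} contains no descendant of V2 and blocks every backdoor path.
No other singleton works — e.g. {V11} leaves P1 open — so {V8} is the unique smallest valid adjustment set.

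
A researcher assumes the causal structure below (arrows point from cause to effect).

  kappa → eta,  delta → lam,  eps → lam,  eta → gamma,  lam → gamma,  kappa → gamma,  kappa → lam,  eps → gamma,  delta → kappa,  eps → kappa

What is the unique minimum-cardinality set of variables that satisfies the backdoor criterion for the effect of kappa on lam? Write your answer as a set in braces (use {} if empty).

{delta, eps}

Variables eligible for adjustment (non-descendants of kappa, excluding kappa and lam): {delta, eps}.
Backdoor paths from kappa to lam:
  P1: kappa <- eps -> lam
  P2: kappa <- eps -> gamma <- lam
  P3: kappa <- delta -> lam
The empty set is not sufficient: P1 (kappa <- eps -> lam) has no collider blocking it and no conditioned non-collider, so it is open.
Try {delta, eps}:
  P1: blocked at fork node eps ∈ conditioning set.
  P2: blocked at fork node eps ∈ conditioning set.
  P3: blocked at fork node delta ∈ conditioning set.
{delta, eps} contains no descendant of kappa and blocks every backdoor path.
Every element of {delta, eps} is needed (dropping delta leaves P3 open; dropping eps leaves P1 open), so no proper subset is valid.
Among all size-2 subsets of the eligible variables, only {delta, eps} blocks every backdoor path, so it is the unique smallest valid adjustment set.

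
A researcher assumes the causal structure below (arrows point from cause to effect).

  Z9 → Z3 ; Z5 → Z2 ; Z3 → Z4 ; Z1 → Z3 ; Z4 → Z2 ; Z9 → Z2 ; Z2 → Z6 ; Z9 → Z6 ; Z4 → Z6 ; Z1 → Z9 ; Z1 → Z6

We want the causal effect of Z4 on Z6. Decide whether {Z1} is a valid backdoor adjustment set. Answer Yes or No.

Backdoor paths from Z4 to Z6 (paths whose first edge points into Z4):
  P1: Z4 <- Z3 <- Z1 -> Z9 -> Z2 -> Z6
  P2: Z4 <- Z3 <- Z1 -> Z9 -> Z6
  P3: Z4 <- Z3 <- Z1 -> Z6
  P4: Z4 <- Z3 <- Z9 <- Z1 -> Z6
  P5: Z4 <- Z3 <- Z9 -> Z2 -> Z6
  P6: Z4 <- Z3 <- Z9 -> Z6
Condition 1 (no descendant of Z4 in the set): holds — descendants of Z4 are {Z2, Z6}; none are in {Z1}.
Condition 2 (every backdoor path blocked by {Z1}):
  P1: blocked at fork node Z1 ∈ conditioning set.
  P2: blocked at fork node Z1 ∈ conditioning set.
  P3: blocked at fork node Z1 ∈ conditioning set.
  P4: blocked at fork node Z1 ∈ conditioning set.
  P5: open — no interior node is in the conditioning set.
  P6: open — no interior node is in the conditioning set.
{Z1} does not satisfy the backdoor criterion.

No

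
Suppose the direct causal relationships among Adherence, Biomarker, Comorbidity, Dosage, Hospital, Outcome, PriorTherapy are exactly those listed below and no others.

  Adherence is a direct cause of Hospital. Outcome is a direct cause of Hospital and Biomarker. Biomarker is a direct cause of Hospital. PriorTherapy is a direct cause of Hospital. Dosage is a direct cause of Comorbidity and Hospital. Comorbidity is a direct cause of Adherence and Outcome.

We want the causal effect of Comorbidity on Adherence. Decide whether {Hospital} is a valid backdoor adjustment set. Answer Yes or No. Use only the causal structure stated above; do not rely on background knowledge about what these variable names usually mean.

Backdoor paths from Comorbidity to Adherence (paths whose first edge points into Comorbidity):
  P1: Comorbidity <- Dosage -> Hospital <- Adherence
Condition 1 (no descendant of Comorbidity in the set): FAILS — Hospital is a descendant of Comorbidity.
Condition 2 (every backdoor path blocked by {Hospital}):
  P1: open — collider(s) Hospital are conditioned on (or have a conditioned descendant) and no non-collider on the path is in the set.
{Hospital} does not satisfy the backdoor criterion.

No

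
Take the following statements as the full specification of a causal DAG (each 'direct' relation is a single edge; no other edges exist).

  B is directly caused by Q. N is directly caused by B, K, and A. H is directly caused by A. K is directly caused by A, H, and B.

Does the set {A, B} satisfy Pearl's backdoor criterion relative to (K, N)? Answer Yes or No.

Backdoor paths from K to N (paths whose first edge points into K):
  P1: K <- A -> N
  P2: K <- B -> N
  P3: K <- H <- A -> N
Condition 1 (no descendant of K in the set): holds — descendants of K are {N}; none are in {A, B}.
Condition 2 (every backdoor path blocked by {A, B}):
  P1: blocked at fork node A ∈ conditioning set.
  P2: blocked at fork node B ∈ conditioning set.
  P3: blocked at fork node A ∈ conditioning set.
{A, B} satisfies the backdoor criterion.

Yes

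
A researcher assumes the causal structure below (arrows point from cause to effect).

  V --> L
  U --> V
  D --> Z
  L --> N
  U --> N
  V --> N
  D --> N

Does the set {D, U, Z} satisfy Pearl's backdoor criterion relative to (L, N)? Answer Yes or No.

Backdoor paths from L to N (paths whose first edge points into L):
  P1: L <- V <- U -> N
  P2: L <- V -> N
Condition 1 (no descendant of L in the set): holds — descendants of L are {N}; none are in {D, U, Z}.
Condition 2 (every backdoor path blocked by {D, U, Z}):
  P1: blocked at fork node U ∈ conditioning set.
  P2: open — no interior node is in the conditioning set.
{D, U, Z} does not satisfy the backdoor criterion.

No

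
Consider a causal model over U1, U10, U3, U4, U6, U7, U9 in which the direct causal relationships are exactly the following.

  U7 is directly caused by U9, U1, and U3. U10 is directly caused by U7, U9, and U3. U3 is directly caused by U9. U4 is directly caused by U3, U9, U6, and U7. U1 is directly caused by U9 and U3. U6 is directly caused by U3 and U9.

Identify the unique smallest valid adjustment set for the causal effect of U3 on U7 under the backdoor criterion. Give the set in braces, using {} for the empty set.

Variables eligible for adjustment (non-descendants of U3, excluding U3 and U7): {U9}.
Backdoor paths from U3 to U7:
  P1: U3 <- U9 -> U6 -> U4 <- U7
  P2: U3 <- U9 -> U1 -> U7
  P3: U3 <- U9 -> U7
  P4: U3 <- U9 -> U4 <- U7
  P5: U3 <- U9 -> U10 <- U7
The empty set is not sufficient: P2 (U3 <- U9 -> U1 -> U7) has no collider blocking it and no conditioned non-collider, so it is open.
Try {U9}:
  P1: blocked at fork node U9 ∈ conditioning set.
  P2: blocked at fork node U9 ∈ conditioning set.
  P3: blocked at fork node U9 ∈ conditioning set.
  P4: blocked at fork node U9 ∈ conditioning set.
  P5: blocked at fork node U9 ∈ conditioning set.
{U9} contains no descendant of U3 and blocks every backdoor path.
{U9} is the unique smallest valid adjustment set.

{U9}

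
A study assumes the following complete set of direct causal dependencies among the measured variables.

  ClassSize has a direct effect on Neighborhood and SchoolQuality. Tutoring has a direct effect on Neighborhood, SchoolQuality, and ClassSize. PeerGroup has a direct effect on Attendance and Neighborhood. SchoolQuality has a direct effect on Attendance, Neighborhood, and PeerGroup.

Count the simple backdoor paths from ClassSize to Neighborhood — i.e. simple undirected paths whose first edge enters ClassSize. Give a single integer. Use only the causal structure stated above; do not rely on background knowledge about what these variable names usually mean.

A backdoor path from ClassSize to Neighborhood is any simple undirected path whose first edge points into ClassSize (i.e. leaves ClassSize via a parent).
Parents of ClassSize: {Tutoring}.
Enumerating:
  P1: ClassSize <- Tutoring -> SchoolQuality -> PeerGroup -> Neighborhood
  P2: ClassSize <- Tutoring -> SchoolQuality -> Neighborhood
  P3: ClassSize <- Tutoring -> SchoolQuality -> Attendance <- PeerGroup -> Neighborhood
  P4: ClassSize <- Tutoring -> Neighborhood
That exhausts the simple backdoor paths. Count: 4.

4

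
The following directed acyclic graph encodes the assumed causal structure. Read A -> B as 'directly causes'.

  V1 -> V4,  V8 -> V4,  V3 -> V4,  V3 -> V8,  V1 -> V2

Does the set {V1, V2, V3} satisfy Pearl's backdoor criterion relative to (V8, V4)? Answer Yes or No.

Yes

Backdoor paths from V8 to V4 (paths whose first edge points into V8):
  P1: V8 <- V3 -> V4
Condition 1 (no descendant of V8 in the set): holds — descendants of V8 are {V4}; none are in {V1, V2, V3}.
Condition 2 (every backdoor path blocked by {V1, V2, V3}):
  P1: blocked at fork node V3 ∈ conditioning set.
{V1, V2, V3} satisfies the backdoor criterion.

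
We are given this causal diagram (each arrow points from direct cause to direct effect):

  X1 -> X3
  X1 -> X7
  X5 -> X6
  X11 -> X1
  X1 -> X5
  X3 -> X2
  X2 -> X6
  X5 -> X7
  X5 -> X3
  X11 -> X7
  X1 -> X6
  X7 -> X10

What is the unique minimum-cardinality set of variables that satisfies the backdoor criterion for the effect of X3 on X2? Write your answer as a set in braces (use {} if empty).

{}

Variables eligible for adjustment (non-descendants of X3, excluding X3 and X2): {X1, X10, X11, X5, X7}.
Backdoor paths from X3 to X2:
  P1: X3 <- X1 <- X11 -> X7 <- X5 -> X6 <- X2
  P2: X3 <- X1 -> X5 -> X6 <- X2
  P3: X3 <- X1 -> X7 <- X5 -> X6 <- X2
  P4: X3 <- X1 -> X6 <- X2
  P5: X3 <- X5 <- X1 -> X6 <- X2
  P6: X3 <- X5 -> X7 <- X11 -> X1 -> X6 <- X2
  P7: X3 <- X5 -> X7 <- X1 -> X6 <- X2
  P8: X3 <- X5 -> X6 <- X2
Each backdoor path contains an unconditioned collider, so every path is already blocked with the empty conditioning set:
  P1: blocked at collider X7 (neither it nor any descendant is in the conditioning set).
  P2: blocked at collider X6 (neither it nor any descendant is in the conditioning set).
  P3: blocked at collider X7 (neither it nor any descendant is in the conditioning set).
  P4: blocked at collider X6 (neither it nor any descendant is in the conditioning set).
  P5: blocked at collider X6 (neither it nor any descendant is in the conditioning set).
  P6: blocked at collider X7 (neither it nor any descendant is in the conditioning set).
  P7: blocked at collider X7 (neither it nor any descendant is in the conditioning set).
  P8: blocked at collider X6 (neither it nor any descendant is in the conditioning set).
The empty set is therefore the unique smallest valid set.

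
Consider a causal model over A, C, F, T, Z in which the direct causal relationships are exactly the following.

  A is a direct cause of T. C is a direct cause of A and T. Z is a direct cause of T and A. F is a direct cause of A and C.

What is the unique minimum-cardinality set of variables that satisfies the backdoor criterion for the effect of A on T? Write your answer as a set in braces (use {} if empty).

Variables eligible for adjustment (non-descendants of A, excluding A and T): {C, F, Z}.
Backdoor paths from A to T:
  P1: A <- Z -> T
  P2: A <- F -> C -> T
  P3: A <- C -> T
The empty set is not sufficient: P1 (A <- Z -> T) has no collider blocking it and no conditioned non-collider, so it is open.
Try {C, Z}:
  P1: blocked at fork node Z ∈ conditioning set.
  P2: blocked at chain node C ∈ conditioning set.
  P3: blocked at fork node C ∈ conditioning set.
{C, Z} contains no descendant of A and blocks every backdoor path.
Every element of {C, Z} is needed (dropping C leaves P2 open; dropping Z leaves P1 open), so no proper subset is valid.
Among all size-2 subsets of the eligible variables, only {C, Z} blocks every backdoor path, so it is the unique smallest valid adjustment set.

{C, Z}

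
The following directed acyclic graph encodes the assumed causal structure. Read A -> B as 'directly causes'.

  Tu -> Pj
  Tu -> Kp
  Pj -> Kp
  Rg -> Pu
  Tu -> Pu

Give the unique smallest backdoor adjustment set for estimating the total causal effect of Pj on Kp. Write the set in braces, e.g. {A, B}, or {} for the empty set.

{Tu}

Variables eligible for adjustment (non-descendants of Pj, excluding Pj and Kp): {Pu, Rg, Tu}.
Backdoor paths from Pj to Kp:
  P1: Pj <- Tu -> Kp
The empty set is not sufficient: P1 (Pj <- Tu -> Kp) has no collider blocking it and no conditioned non-collider, so it is open.
Try {Tu}:
  P1: blocked at fork node Tu ∈ conditioning set.
{Tu} contains no descendant of Pj and blocks every backdoor path.
No other singleton works — e.g. {Rg} leaves P1 open — so {Tu} is the unique smallest valid adjustment set.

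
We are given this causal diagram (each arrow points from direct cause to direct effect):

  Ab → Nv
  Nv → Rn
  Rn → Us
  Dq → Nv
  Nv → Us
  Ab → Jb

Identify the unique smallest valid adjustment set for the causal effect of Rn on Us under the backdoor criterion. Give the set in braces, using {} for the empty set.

{Nv}

Variables eligible for adjustment (non-descendants of Rn, excluding Rn and Us): {Ab, Dq, Jb, Nv}.
Backdoor paths from Rn to Us:
  P1: Rn <- Nv -> Us
The empty set is not sufficient: P1 (Rn <- Nv -> Us) has no collider blocking it and no conditioned non-collider, so it is open.
Try {Nv}:
  P1: blocked at fork node Nv ∈ conditioning set.
{Nv} contains no descendant of Rn and blocks every backdoor path.
No other singleton works — e.g. {Ab} leaves P1 open — so {Nv} is the unique smallest valid adjustment set.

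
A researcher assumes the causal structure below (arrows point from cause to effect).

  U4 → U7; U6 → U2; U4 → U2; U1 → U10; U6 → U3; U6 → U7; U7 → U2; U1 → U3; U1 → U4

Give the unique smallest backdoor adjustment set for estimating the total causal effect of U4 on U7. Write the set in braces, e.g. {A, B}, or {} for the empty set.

{}

Variables eligible for adjustment (non-descendants of U4, excluding U4 and U7): {U1, U10, U3, U6}.
Backdoor paths from U4 to U7:
  P1: U4 <- U1 -> U3 <- U6 -> U7
  P2: U4 <- U1 -> U3 <- U6 -> U2 <- U7
Each backdoor path contains an unconditioned collider, so every path is already blocked with the empty conditioning set:
  P1: blocked at collider U3 (neither it nor any descendant is in the conditioning set).
  P2: blocked at collider U3 (neither it nor any descendant is in the conditioning set).
The empty set is therefore the unique smallest valid set.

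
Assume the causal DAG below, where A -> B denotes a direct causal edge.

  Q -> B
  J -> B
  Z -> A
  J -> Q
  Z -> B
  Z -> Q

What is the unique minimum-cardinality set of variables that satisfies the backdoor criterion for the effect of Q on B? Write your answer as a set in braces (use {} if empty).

{J, Z}

Variables eligible for adjustment (non-descendants of Q, excluding Q and B): {A, J, Z}.
Backdoor paths from Q to B:
  P1: Q <- J -> B
  P2: Q <- Z -> B
The empty set is not sufficient: P1 (Q <- J -> B) has no collider blocking it and no conditioned non-collider, so it is open.
Try {J, Z}:
  P1: blocked at fork node J ∈ conditioning set.
  P2: blocked at fork node Z ∈ conditioning set.
{J, Z} contains no descendant of Q and blocks every backdoor path.
Every element of {J, Z} is needed (dropping J leaves P1 open; dropping Z leaves P2 open), so no proper subset is valid.
Among all size-2 subsets of the eligible variables, only {J, Z} blocks every backdoor path, so it is the unique smallest valid adjustment set.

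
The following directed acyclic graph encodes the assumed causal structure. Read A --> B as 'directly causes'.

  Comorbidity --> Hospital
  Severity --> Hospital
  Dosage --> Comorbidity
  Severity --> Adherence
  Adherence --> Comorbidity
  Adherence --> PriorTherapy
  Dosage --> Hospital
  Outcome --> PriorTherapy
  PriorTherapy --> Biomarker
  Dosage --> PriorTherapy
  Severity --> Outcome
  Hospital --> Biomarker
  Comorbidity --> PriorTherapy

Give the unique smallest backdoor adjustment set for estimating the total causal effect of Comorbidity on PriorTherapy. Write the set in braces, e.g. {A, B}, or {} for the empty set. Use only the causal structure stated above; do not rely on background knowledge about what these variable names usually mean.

{Adherence, Dosage}

Variables eligible for adjustment (non-descendants of Comorbidity, excluding Comorbidity and PriorTherapy): {Adherence, Dosage, Outcome, Severity}.
Backdoor paths from Comorbidity to PriorTherapy:
  P1: Comorbidity <- Adherence <- Severity -> Hospital <- Dosage -> PriorTherapy
  P2: Comorbidity <- Adherence <- Severity -> Hospital -> Biomarker <- PriorTherapy
  P3: Comorbidity <- Adherence <- Severity -> Outcome -> PriorTherapy
  P4: Comorbidity <- Adherence -> PriorTherapy
  P5: Comorbidity <- Dosage -> Hospital <- Severity -> Adherence -> PriorTherapy
  P6: Comorbidity <- Dosage -> Hospital <- Severity -> Outcome -> PriorTherapy
  P7: Comorbidity <- Dosage -> Hospital -> Biomarker <- PriorTherapy
  P8: Comorbidity <- Dosage -> PriorTherapy
The empty set is not sufficient: P3 (Comorbidity <- Adherence <- Severity -> Outcome -> PriorTherapy) has no collider blocking it and no conditioned non-collider, so it is open.
Try {Adherence, Dosage}:
  P1: blocked at chain node Adherence ∈ conditioning set.
  P2: blocked at chain node Adherence ∈ conditioning set.
  P3: blocked at chain node Adherence ∈ conditioning set.
  P4: blocked at fork node Adherence ∈ conditioning set.
  P5: blocked at fork node Dosage ∈ conditioning set.
  P6: blocked at fork node Dosage ∈ conditioning set.
  P7: blocked at fork node Dosage ∈ conditioning set.
  P8: blocked at fork node Dosage ∈ conditioning set.
{Adherence, Dosage} contains no descendant of Comorbidity and blocks every backdoor path.
Every element of {Adherence, Dosage} is needed (dropping Adherence leaves P3 open; dropping Dosage leaves P8 open), so no proper subset is valid.
Among all size-2 subsets of the eligible variables, only {Adherence, Dosage} blocks every backdoor path, so it is the unique smallest valid adjustment set.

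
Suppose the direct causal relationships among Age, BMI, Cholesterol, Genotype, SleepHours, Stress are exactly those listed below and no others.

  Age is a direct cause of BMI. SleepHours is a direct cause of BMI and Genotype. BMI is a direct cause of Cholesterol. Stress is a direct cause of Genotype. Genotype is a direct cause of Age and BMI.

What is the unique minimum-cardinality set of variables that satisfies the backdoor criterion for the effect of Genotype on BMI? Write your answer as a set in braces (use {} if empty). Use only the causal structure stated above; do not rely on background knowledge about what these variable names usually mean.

{SleepHours}

Variables eligible for adjustment (non-descendants of Genotype, excluding Genotype and BMI): {SleepHours, Stress}.
Backdoor paths from Genotype to BMI:
  P1: Genotype <- SleepHours -> BMI
The empty set is not sufficient: P1 (Genotype <- SleepHours -> BMI) has no collider blocking it and no conditioned non-collider, so it is open.
Try {SleepHours}:
  P1: blocked at fork node SleepHours ∈ conditioning set.
{SleepHours} contains no descendant of Genotype and blocks every backdoor path.
No other singleton works — e.g. {Stress} leaves P1 open — so {SleepHours} is the unique smallest valid adjustment set.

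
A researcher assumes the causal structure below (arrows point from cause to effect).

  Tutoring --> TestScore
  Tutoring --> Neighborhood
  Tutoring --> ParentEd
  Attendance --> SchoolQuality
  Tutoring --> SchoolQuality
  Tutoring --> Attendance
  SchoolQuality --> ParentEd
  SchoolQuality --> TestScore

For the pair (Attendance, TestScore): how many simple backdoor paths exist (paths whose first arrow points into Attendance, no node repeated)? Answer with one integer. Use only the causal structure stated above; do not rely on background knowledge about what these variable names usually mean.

3

A backdoor path from Attendance to TestScore is any simple undirected path whose first edge points into Attendance (i.e. leaves Attendance via a parent).
Parents of Attendance: {Tutoring}.
Enumerating:
  P1: Attendance <- Tutoring -> SchoolQuality -> TestScore
  P2: Attendance <- Tutoring -> ParentEd <- SchoolQuality -> TestScore
  P3: Attendance <- Tutoring -> TestScore
That exhausts the simple backdoor paths. Count: 3.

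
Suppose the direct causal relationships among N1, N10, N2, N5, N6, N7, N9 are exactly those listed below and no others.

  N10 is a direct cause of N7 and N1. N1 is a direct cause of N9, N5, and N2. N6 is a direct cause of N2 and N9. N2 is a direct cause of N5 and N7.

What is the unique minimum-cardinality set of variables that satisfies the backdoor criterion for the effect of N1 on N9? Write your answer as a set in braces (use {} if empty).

{}

Variables eligible for adjustment (non-descendants of N1, excluding N1 and N9): {N10, N6}.
Backdoor paths from N1 to N9:
  P1: N1 <- N10 -> N7 <- N2 <- N6 -> N9
Each backdoor path contains an unconditioned collider, so every path is already blocked with the empty conditioning set:
  P1: blocked at collider N7 (neither it nor any descendant is in the conditioning set).
The empty set is therefore the unique smallest valid set.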